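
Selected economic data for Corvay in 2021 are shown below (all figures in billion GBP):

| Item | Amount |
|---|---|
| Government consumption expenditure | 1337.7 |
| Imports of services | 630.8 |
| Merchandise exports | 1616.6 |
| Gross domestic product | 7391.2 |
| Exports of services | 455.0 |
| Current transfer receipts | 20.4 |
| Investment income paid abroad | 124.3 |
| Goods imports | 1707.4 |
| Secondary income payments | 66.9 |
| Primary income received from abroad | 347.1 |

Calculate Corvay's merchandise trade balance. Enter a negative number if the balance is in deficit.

-90.8

Goods balance = 1616.6 - 1707.4 = -90.8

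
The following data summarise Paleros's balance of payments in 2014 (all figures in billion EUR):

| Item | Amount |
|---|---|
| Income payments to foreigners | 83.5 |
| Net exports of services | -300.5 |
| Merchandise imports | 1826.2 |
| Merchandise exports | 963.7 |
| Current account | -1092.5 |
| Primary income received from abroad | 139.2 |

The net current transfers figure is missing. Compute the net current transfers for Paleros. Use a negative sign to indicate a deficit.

14.8

Current account = goods balance + services balance + net primary income + net secondary income
Sum of the known components = -1107.3
Net current transfers = CA - (known components) = -1092.5 - (-1107.3) = 14.8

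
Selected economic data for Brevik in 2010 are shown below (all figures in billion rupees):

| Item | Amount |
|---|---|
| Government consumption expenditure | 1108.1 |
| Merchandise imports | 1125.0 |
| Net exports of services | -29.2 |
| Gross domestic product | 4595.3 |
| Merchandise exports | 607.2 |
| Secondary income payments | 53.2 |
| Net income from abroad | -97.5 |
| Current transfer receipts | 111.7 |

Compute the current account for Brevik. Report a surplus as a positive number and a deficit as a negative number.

-586.0

Goods balance = 607.2 - 1125.0 = -517.8
Services balance = -29.2
Trade balance (goods + services) = -517.8 + (-29.2) = -547.0
Net primary income = -97.5
Net secondary income = 111.7 - 53.2 = 58.5
Current account = -547.0 + (-97.5) + 58.5 = -586.0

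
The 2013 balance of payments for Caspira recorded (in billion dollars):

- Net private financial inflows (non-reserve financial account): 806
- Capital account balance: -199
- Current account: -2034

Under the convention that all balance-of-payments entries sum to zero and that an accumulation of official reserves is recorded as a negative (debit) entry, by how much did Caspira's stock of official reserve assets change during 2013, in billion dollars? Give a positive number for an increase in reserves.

Official reserve transactions balance = -((-2034) + (-199) + 806) = 1427
An accumulation of reserves is recorded as a debit (negative entry), so the change in the stock of reserves is the negative of that balance.
Change in official reserves = -(1427) = -1427

-1427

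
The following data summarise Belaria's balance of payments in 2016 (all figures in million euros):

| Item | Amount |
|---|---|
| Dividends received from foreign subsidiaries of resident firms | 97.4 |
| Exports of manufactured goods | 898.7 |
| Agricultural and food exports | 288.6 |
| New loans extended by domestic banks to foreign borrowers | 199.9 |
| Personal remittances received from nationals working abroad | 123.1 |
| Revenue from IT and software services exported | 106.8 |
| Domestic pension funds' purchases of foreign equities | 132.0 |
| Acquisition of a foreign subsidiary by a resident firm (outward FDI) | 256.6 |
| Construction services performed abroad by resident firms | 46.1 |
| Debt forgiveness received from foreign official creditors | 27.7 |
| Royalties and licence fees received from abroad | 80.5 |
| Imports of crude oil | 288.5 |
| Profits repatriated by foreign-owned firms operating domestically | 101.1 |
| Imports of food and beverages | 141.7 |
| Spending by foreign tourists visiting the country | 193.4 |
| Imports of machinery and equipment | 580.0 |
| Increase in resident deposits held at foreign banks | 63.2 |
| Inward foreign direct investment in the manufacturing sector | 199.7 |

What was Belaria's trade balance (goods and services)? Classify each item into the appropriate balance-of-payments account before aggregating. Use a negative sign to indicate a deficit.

Goods: -580.0 - 141.7 + 898.7 + 288.6 - 288.5 = 177.1
Services: 80.5 + 46.1 + 106.8 + 193.4 = 426.8
Trade balance = 177.1 + 426.8 = 603.9
(Excluded from the trade balance — primary income: dividends received from foreign subsidiaries of resident firms 97.4, profits repatriated by foreign-owned firms operating domestically 101.1; financial account: new loans extended by domestic banks to foreign borrowers 199.9, domestic pension funds' purchases of foreign equities 132.0, acquisition of a foreign subsidiary by a resident firm (outward FDI) 256.6, increase in resident deposits held at foreign banks 63.2, inward foreign direct investment in the manufacturing sector 199.7; secondary income: personal remittances received from nationals working abroad 123.1; capital account: debt forgiveness received from foreign official creditors 27.7.)

603.9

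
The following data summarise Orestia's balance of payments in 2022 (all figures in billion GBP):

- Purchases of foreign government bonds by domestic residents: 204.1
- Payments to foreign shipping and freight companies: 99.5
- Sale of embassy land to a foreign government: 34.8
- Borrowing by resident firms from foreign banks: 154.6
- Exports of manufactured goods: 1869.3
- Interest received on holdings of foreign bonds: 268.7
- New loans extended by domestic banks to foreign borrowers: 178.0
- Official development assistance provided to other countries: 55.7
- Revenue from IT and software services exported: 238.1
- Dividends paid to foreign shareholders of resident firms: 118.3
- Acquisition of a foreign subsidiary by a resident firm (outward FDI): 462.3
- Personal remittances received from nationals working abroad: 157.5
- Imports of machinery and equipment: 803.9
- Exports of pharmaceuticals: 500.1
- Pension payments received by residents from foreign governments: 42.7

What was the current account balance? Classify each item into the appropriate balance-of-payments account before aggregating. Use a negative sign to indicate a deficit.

1999.0

Goods: -803.9 + 1869.3 + 500.1 = 1565.5
Services: -99.5 + 238.1 = 138.6
Primary income: 268.7 - 118.3 = 150.4
Secondary income: 157.5 - 55.7 + 42.7 = 144.5
Current account = 1565.5 + 138.6 + 150.4 + 144.5 = 1999.0
(Excluded from the current account — financial account: purchases of foreign government bonds by domestic residents 204.1, borrowing by resident firms from foreign banks 154.6, new loans extended by domestic banks to foreign borrowers 178.0, acquisition of a foreign subsidiary by a resident firm (outward FDI) 462.3; capital account: sale of embassy land to a foreign government 34.8.)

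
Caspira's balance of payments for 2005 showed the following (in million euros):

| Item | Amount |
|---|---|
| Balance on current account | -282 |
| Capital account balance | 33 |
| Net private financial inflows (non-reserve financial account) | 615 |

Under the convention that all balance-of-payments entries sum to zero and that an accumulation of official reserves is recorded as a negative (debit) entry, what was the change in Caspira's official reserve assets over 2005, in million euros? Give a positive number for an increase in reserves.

Official reserve transactions balance = -((-282) + 33 + 615) = -366
An accumulation of reserves is recorded as a debit (negative entry), so the change in the stock of reserves is the negative of that balance.
Change in official reserves = -(-366) = 366

366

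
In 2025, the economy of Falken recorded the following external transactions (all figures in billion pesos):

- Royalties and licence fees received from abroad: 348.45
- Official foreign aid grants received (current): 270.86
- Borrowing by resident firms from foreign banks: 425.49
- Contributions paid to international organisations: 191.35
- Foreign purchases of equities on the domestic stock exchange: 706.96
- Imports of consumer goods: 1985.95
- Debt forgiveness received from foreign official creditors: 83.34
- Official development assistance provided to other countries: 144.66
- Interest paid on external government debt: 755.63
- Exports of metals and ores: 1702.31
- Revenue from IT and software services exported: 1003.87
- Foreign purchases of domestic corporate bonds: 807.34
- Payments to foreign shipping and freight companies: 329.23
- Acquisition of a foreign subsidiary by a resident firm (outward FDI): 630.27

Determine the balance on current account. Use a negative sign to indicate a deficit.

Goods: -1985.95 + 1702.31 = -283.64
Services: -329.23 + 1003.87 + 348.45 = 1023.09
Primary income: -755.63
Secondary income: -191.35 + 270.86 - 144.66 = -65.15
Current account = (-283.64) + 1023.09 + (-755.63) + (-65.15) = -81.33
(Excluded from the current account — financial account: borrowing by resident firms from foreign banks 425.49, foreign purchases of equities on the domestic stock exchange 706.96, foreign purchases of domestic corporate bonds 807.34, acquisition of a foreign subsidiary by a resident firm (outward FDI) 630.27; capital account: debt forgiveness received from foreign official creditors 83.34.)

-81.33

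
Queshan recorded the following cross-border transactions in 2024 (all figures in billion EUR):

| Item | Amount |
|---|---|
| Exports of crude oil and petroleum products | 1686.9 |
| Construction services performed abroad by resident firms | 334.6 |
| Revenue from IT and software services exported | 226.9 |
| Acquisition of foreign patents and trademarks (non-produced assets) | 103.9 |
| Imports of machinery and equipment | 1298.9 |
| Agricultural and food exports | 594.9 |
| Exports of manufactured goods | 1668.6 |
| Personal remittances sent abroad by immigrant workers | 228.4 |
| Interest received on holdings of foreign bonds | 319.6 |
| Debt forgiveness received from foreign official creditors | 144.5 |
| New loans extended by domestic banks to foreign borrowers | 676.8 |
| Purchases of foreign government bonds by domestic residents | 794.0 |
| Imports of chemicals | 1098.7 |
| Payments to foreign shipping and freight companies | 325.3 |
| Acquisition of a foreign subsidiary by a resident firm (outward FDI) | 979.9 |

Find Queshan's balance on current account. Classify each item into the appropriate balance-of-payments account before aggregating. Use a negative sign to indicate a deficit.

1880.2

Goods: -1098.7 + 594.9 + 1668.6 + 1686.9 - 1298.9 = 1552.8
Services: -325.3 + 334.6 + 226.9 = 236.2
Primary income: 319.6
Secondary income: -228.4
Current account = 1552.8 + 236.2 + 319.6 + (-228.4) = 1880.2
(Excluded from the current account — capital account: acquisition of foreign patents and trademarks (non-produced assets) 103.9, debt forgiveness received from foreign official creditors 144.5; financial account: new loans extended by domestic banks to foreign borrowers 676.8, purchases of foreign government bonds by domestic residents 794.0, acquisition of a foreign subsidiary by a resident firm (outward FDI) 979.9.)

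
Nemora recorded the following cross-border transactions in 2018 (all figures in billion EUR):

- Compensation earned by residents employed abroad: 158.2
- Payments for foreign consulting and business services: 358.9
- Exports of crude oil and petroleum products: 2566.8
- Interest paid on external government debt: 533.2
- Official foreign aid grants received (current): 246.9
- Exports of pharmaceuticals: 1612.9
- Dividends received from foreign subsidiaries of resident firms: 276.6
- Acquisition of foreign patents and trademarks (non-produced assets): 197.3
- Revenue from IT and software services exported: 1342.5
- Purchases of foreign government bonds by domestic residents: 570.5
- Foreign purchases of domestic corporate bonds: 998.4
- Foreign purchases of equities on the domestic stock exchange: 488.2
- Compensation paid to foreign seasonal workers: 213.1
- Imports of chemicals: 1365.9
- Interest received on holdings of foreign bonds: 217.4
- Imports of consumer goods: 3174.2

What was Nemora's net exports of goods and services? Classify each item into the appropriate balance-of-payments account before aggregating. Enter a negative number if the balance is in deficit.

623.2

Goods: -1365.9 + 2566.8 + 1612.9 - 3174.2 = -360.4
Services: 1342.5 - 358.9 = 983.6
Trade balance = -360.4 + 983.6 = 623.2
(Excluded from the trade balance — primary income: compensation earned by residents employed abroad 158.2, interest paid on external government debt 533.2, dividends received from foreign subsidiaries of resident firms 276.6, compensation paid to foreign seasonal workers 213.1, interest received on holdings of foreign bonds 217.4; secondary income: official foreign aid grants received (current) 246.9; capital account: acquisition of foreign patents and trademarks (non-produced assets) 197.3; financial account: purchases of foreign government bonds by domestic residents 570.5, foreign purchases of domestic corporate bonds 998.4, foreign purchases of equities on the domestic stock exchange 488.2.)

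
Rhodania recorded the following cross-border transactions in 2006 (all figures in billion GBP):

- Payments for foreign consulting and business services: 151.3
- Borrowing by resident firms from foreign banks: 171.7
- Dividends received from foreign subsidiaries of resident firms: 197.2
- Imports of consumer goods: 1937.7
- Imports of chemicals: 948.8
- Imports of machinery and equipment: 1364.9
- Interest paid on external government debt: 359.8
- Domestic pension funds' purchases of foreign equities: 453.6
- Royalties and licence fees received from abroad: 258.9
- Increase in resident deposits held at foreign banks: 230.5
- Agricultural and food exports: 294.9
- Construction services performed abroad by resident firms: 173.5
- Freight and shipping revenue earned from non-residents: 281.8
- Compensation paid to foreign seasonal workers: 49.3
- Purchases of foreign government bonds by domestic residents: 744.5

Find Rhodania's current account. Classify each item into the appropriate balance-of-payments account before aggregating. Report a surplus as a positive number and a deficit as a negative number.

Goods: 294.9 - 1364.9 - 1937.7 - 948.8 = -3956.5
Services: 281.8 - 151.3 + 173.5 + 258.9 = 562.9
Primary income: -49.3 + 197.2 - 359.8 = -211.9
Current account = (-3956.5) + 562.9 + (-211.9) = -3605.5
(Excluded from the current account — financial account: borrowing by resident firms from foreign banks 171.7, domestic pension funds' purchases of foreign equities 453.6, increase in resident deposits held at foreign banks 230.5, purchases of foreign government bonds by domestic residents 744.5.)

-3605.5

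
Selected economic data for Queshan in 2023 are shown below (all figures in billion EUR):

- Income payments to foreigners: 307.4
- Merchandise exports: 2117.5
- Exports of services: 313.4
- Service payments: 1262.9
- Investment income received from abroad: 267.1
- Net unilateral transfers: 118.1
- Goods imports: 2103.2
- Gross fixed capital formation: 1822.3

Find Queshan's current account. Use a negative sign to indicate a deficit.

Goods balance = 2117.5 - 2103.2 = 14.3
Services balance = 313.4 - 1262.9 = -949.5
Trade balance (goods + services) = 14.3 + (-949.5) = -935.2
Net primary income = 267.1 - 307.4 = -40.3
Net secondary income = 118.1
Current account = -935.2 + (-40.3) + 118.1 = -857.4

-857.4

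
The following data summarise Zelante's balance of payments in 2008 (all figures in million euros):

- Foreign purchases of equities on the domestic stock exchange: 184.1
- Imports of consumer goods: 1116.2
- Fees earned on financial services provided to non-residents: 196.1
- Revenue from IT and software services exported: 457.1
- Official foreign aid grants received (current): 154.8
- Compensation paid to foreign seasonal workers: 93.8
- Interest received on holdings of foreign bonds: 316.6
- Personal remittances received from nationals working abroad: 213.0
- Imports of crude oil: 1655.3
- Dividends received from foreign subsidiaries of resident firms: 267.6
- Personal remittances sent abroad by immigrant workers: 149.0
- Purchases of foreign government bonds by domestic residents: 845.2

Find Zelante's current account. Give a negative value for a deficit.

-1409.1

Goods: -1116.2 - 1655.3 = -2771.5
Services: 457.1 + 196.1 = 653.2
Primary income: 267.6 + 316.6 - 93.8 = 490.4
Secondary income: 213.0 - 149.0 + 154.8 = 218.8
Current account = (-2771.5) + 653.2 + 490.4 + 218.8 = -1409.1
(Excluded from the current account — financial account: foreign purchases of equities on the domestic stock exchange 184.1, purchases of foreign government bonds by domestic residents 845.2.)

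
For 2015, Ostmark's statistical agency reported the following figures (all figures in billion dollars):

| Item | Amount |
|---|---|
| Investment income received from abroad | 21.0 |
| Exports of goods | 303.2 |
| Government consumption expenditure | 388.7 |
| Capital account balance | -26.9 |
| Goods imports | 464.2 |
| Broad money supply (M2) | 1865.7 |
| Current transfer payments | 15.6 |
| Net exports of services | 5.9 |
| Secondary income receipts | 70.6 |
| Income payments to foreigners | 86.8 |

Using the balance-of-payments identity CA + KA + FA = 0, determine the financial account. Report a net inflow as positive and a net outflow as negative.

Goods balance = 303.2 - 464.2 = -161.0
Services balance = 5.9
Trade balance (goods + services) = -161.0 + 5.9 = -155.1
Net primary income = 21.0 - 86.8 = -65.8
Net secondary income = 70.6 - 15.6 = 55.0
Current account = -155.1 + (-65.8) + 55.0 = -165.9
Financial account = -(-165.9 + (-26.9)) = 192.8

192.8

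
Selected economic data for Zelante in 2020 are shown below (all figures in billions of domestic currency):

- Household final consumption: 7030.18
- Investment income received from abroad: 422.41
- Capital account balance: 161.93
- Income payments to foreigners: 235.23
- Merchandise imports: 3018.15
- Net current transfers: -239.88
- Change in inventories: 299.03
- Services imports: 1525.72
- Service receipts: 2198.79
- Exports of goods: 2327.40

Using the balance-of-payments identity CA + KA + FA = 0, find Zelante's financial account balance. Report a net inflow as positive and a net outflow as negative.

-91.55

Goods balance = 2327.40 - 3018.15 = -690.75
Services balance = 2198.79 - 1525.72 = 673.07
Trade balance (goods + services) = -690.75 + 673.07 = -17.68
Net primary income = 422.41 - 235.23 = 187.18
Net secondary income = -239.88
Current account = -17.68 + 187.18 + (-239.88) = -70.38
Financial account = -(-70.38 + 161.93) = -91.55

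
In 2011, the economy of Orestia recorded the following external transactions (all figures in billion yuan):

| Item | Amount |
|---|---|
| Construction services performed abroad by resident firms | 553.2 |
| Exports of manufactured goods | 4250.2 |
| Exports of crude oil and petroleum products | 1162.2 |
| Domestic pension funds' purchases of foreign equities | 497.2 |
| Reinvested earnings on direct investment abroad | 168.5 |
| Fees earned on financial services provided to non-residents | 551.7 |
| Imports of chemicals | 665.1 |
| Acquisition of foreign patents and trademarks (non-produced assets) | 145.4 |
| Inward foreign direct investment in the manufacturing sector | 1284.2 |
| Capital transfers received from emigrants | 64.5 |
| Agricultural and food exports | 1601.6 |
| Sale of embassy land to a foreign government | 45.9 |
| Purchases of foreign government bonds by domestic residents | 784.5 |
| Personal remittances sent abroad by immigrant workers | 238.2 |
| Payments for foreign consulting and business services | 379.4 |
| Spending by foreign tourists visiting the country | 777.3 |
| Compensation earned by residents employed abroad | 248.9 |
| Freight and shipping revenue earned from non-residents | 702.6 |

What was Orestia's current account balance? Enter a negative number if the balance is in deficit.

8733.5

Goods: 1162.2 - 665.1 + 1601.6 + 4250.2 = 6348.9
Services: 553.2 + 702.6 - 379.4 + 551.7 + 777.3 = 2205.4
Primary income: 168.5 + 248.9 = 417.4
Secondary income: -238.2
Current account = 6348.9 + 2205.4 + 417.4 + (-238.2) = 8733.5
(Excluded from the current account — financial account: domestic pension funds' purchases of foreign equities 497.2, inward foreign direct investment in the manufacturing sector 1284.2, purchases of foreign government bonds by domestic residents 784.5; capital account: acquisition of foreign patents and trademarks (non-produced assets) 145.4, capital transfers received from emigrants 64.5, sale of embassy land to a foreign government 45.9.)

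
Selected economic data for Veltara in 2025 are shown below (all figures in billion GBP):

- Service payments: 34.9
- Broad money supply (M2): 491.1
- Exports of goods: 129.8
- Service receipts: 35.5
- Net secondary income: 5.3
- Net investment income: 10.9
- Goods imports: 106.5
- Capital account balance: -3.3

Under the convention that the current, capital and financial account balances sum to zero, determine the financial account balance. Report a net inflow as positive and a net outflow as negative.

Goods balance = 129.8 - 106.5 = 23.3
Services balance = 35.5 - 34.9 = 0.6
Trade balance (goods + services) = 23.3 + 0.6 = 23.9
Net primary income = 10.9
Net secondary income = 5.3
Current account = 23.9 + 10.9 + 5.3 = 40.1
Financial account = -(40.1 + (-3.3)) = -36.8

-36.8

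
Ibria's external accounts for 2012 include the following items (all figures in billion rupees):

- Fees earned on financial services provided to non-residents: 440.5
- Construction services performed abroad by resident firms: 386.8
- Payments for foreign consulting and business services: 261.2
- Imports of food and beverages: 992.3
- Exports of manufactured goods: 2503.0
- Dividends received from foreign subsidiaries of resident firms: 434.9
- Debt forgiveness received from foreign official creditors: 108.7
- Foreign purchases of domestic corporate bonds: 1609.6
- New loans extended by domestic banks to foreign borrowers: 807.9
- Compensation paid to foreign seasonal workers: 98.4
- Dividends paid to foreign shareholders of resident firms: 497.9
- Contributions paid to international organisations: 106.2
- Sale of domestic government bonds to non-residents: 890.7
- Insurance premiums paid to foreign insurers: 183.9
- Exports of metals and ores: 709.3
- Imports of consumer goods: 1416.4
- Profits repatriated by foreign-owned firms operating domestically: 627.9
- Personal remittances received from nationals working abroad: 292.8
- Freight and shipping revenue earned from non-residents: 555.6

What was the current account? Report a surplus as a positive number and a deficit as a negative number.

1138.7

Goods: 2503.0 + 709.3 - 1416.4 - 992.3 = 803.6
Services: 555.6 - 261.2 + 440.5 + 386.8 - 183.9 = 937.8
Primary income: -98.4 - 627.9 - 497.9 + 434.9 = -789.3
Secondary income: 292.8 - 106.2 = 186.6
Current account = 803.6 + 937.8 + (-789.3) + 186.6 = 1138.7
(Excluded from the current account — capital account: debt forgiveness received from foreign official creditors 108.7; financial account: foreign purchases of domestic corporate bonds 1609.6, new loans extended by domestic banks to foreign borrowers 807.9, sale of domestic government bonds to non-residents 890.7.)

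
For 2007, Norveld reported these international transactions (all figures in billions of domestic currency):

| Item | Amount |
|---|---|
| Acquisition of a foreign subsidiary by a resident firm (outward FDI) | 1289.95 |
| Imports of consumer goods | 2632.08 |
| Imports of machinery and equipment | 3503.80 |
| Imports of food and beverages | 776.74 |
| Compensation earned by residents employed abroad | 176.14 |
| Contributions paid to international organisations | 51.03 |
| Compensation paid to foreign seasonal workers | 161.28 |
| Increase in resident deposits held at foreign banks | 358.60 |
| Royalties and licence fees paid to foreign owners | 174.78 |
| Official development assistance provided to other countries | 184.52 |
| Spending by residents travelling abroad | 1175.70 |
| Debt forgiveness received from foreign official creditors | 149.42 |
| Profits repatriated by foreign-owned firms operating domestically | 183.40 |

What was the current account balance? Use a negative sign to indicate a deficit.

-8667.19

Goods: -3503.80 - 776.74 - 2632.08 = -6912.62
Services: -174.78 - 1175.70 = -1350.48
Primary income: -161.28 + 176.14 - 183.40 = -168.54
Secondary income: -184.52 - 51.03 = -235.55
Current account = (-6912.62) + (-1350.48) + (-168.54) + (-235.55) = -8667.19
(Excluded from the current account — financial account: acquisition of a foreign subsidiary by a resident firm (outward FDI) 1289.95, increase in resident deposits held at foreign banks 358.60; capital account: debt forgiveness received from foreign official creditors 149.42.)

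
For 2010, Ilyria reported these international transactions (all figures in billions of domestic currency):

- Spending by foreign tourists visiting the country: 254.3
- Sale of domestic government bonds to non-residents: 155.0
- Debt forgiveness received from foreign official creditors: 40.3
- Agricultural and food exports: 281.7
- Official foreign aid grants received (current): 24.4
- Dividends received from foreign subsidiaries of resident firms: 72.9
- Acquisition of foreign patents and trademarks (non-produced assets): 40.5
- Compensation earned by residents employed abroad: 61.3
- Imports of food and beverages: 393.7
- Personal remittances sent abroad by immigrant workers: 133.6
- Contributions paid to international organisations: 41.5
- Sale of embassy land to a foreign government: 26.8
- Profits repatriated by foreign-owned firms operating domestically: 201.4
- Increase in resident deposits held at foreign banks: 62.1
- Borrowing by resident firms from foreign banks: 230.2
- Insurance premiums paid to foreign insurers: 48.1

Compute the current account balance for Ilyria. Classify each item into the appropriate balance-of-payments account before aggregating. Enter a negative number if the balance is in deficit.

-123.7

Goods: 281.7 - 393.7 = -112.0
Services: 254.3 - 48.1 = 206.2
Primary income: 72.9 + 61.3 - 201.4 = -67.2
Secondary income: 24.4 - 41.5 - 133.6 = -150.7
Current account = (-112.0) + 206.2 + (-67.2) + (-150.7) = -123.7
(Excluded from the current account — financial account: sale of domestic government bonds to non-residents 155.0, increase in resident deposits held at foreign banks 62.1, borrowing by resident firms from foreign banks 230.2; capital account: debt forgiveness received from foreign official creditors 40.3, acquisition of foreign patents and trademarks (non-produced assets) 40.5, sale of embassy land to a foreign government 26.8.)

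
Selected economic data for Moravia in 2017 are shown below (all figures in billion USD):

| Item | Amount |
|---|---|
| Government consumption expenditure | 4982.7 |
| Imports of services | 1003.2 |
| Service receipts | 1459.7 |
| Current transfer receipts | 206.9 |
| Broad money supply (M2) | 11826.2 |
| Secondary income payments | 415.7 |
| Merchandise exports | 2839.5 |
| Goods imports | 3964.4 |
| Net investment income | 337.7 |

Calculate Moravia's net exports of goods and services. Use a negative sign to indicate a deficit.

Goods balance = 2839.5 - 3964.4 = -1124.9
Services balance = 1459.7 - 1003.2 = 456.5
Trade balance (goods + services) = -1124.9 + 456.5 = -668.4

-668.4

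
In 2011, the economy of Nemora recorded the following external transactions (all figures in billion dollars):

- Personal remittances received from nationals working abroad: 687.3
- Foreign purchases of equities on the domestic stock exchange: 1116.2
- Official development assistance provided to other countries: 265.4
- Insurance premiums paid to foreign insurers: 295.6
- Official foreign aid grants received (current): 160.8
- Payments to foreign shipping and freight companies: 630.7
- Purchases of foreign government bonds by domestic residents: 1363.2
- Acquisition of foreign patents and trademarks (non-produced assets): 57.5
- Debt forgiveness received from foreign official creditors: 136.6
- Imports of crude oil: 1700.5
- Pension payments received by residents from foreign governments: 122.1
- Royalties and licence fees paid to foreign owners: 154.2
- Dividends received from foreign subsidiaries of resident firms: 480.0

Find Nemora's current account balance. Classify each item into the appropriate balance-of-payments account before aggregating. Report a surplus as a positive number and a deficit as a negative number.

Goods: -1700.5
Services: -295.6 - 630.7 - 154.2 = -1080.5
Primary income: 480.0
Secondary income: -265.4 + 160.8 + 122.1 + 687.3 = 704.8
Current account = (-1700.5) + (-1080.5) + 480.0 + 704.8 = -1596.2
(Excluded from the current account — financial account: foreign purchases of equities on the domestic stock exchange 1116.2, purchases of foreign government bonds by domestic residents 1363.2; capital account: acquisition of foreign patents and trademarks (non-produced assets) 57.5, debt forgiveness received from foreign official creditors 136.6.)

-1596.2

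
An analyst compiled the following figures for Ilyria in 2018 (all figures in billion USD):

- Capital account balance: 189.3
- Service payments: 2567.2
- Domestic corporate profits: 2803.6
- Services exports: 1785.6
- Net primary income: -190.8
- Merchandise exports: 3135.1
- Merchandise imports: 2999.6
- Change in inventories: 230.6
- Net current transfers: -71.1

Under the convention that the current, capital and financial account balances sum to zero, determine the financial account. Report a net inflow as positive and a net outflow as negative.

Goods balance = 3135.1 - 2999.6 = 135.5
Services balance = 1785.6 - 2567.2 = -781.6
Trade balance (goods + services) = 135.5 + (-781.6) = -646.1
Net primary income = -190.8
Net secondary income = -71.1
Current account = -646.1 + (-190.8) + (-71.1) = -908.0
Financial account = -(-908.0 + 189.3) = 718.7

718.7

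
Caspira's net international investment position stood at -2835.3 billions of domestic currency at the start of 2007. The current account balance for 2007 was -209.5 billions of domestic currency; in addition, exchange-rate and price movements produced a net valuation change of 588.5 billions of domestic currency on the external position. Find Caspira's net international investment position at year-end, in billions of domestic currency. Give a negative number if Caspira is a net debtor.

Change in NIIP = current account + net valuation change = -209.5 + 588.5 = 379.0
End-of-year NIIP = -2835.3 + 379.0 = -2456.3

-2456.3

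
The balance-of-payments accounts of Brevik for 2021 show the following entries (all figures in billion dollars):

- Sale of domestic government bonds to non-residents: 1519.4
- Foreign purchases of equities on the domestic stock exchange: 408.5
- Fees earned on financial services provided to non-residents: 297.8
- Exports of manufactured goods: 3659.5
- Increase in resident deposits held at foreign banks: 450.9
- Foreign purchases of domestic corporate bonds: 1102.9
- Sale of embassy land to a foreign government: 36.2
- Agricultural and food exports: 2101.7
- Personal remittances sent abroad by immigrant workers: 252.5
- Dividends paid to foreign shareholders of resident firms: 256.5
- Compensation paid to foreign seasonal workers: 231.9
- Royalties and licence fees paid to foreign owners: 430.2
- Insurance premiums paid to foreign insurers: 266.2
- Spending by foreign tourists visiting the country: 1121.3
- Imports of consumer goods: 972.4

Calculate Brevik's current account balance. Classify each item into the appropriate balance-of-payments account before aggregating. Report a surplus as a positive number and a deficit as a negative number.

4770.6

Goods: 3659.5 - 972.4 + 2101.7 = 4788.8
Services: 297.8 - 430.2 - 266.2 + 1121.3 = 722.7
Primary income: -231.9 - 256.5 = -488.4
Secondary income: -252.5
Current account = 4788.8 + 722.7 + (-488.4) + (-252.5) = 4770.6
(Excluded from the current account — financial account: sale of domestic government bonds to non-residents 1519.4, foreign purchases of equities on the domestic stock exchange 408.5, increase in resident deposits held at foreign banks 450.9, foreign purchases of domestic corporate bonds 1102.9; capital account: sale of embassy land to a foreign government 36.2.)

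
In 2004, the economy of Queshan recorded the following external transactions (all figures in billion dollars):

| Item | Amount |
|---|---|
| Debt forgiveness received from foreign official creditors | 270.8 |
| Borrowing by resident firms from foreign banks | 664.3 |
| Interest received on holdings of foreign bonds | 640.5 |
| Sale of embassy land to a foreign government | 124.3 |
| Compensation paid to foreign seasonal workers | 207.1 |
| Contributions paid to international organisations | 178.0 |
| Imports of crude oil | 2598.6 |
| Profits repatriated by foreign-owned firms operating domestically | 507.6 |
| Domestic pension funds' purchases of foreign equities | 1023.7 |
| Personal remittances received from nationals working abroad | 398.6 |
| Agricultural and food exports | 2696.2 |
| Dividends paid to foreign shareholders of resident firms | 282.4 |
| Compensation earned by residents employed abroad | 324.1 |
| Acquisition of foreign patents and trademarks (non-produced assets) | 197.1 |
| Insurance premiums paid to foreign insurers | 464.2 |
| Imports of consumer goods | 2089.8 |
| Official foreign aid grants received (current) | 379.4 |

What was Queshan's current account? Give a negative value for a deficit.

Goods: -2089.8 - 2598.6 + 2696.2 = -1992.2
Services: -464.2
Primary income: -282.4 + 324.1 - 207.1 - 507.6 + 640.5 = -32.5
Secondary income: -178.0 + 379.4 + 398.6 = 600.0
Current account = (-1992.2) + (-464.2) + (-32.5) + 600.0 = -1888.9
(Excluded from the current account — capital account: debt forgiveness received from foreign official creditors 270.8, sale of embassy land to a foreign government 124.3, acquisition of foreign patents and trademarks (non-produced assets) 197.1; financial account: borrowing by resident firms from foreign banks 664.3, domestic pension funds' purchases of foreign equities 1023.7.)

-1888.9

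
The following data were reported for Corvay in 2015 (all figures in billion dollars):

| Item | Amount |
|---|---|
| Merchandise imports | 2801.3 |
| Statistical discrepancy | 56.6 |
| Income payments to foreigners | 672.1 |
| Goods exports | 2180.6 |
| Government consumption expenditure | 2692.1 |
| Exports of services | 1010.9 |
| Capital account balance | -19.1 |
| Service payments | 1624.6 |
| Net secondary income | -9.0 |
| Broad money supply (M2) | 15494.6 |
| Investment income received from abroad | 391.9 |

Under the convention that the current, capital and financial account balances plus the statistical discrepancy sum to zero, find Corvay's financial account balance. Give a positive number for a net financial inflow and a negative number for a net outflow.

1486.1

Goods balance = 2180.6 - 2801.3 = -620.7
Services balance = 1010.9 - 1624.6 = -613.7
Trade balance (goods + services) = -620.7 + (-613.7) = -1234.4
Net primary income = 391.9 - 672.1 = -280.2
Net secondary income = -9.0
Current account = -1234.4 + (-280.2) + (-9.0) = -1523.6
Financial account = -(-1523.6 + (-19.1) + 56.6) = 1486.1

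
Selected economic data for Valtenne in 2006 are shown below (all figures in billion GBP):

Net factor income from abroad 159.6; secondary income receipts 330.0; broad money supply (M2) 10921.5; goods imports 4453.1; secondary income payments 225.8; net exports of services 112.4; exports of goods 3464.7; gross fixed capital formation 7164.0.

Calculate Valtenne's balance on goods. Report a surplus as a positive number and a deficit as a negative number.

-988.4

Goods balance = 3464.7 - 4453.1 = -988.4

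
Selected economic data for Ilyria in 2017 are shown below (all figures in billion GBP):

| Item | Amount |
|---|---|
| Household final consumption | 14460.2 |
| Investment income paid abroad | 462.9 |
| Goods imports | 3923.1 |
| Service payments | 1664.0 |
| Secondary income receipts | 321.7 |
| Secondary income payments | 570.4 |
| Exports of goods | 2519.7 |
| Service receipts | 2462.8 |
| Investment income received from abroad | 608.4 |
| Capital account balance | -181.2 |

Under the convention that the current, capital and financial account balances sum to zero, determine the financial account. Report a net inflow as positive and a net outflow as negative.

Goods balance = 2519.7 - 3923.1 = -1403.4
Services balance = 2462.8 - 1664.0 = 798.8
Trade balance (goods + services) = -1403.4 + 798.8 = -604.6
Net primary income = 608.4 - 462.9 = 145.5
Net secondary income = 321.7 - 570.4 = -248.7
Current account = -604.6 + 145.5 + (-248.7) = -707.8
Financial account = -(-707.8 + (-181.2)) = 889.0

889.0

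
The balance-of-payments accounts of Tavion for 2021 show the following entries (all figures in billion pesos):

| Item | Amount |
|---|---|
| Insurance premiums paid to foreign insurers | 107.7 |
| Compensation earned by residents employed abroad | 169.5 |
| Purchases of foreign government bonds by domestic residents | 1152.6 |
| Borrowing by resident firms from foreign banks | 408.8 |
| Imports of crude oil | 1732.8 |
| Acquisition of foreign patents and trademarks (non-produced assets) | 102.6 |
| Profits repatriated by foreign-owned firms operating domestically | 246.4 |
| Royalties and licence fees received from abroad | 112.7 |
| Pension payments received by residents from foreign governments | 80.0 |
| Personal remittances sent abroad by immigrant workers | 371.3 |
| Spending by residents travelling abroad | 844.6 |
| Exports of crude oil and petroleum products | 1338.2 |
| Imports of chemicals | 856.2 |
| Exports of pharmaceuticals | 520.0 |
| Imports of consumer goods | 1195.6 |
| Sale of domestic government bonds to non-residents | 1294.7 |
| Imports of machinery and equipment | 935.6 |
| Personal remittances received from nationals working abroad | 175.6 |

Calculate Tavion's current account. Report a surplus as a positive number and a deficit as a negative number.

-3894.2

Goods: 1338.2 + 520.0 - 856.2 - 935.6 - 1195.6 - 1732.8 = -2862.0
Services: 112.7 - 107.7 - 844.6 = -839.6
Primary income: -246.4 + 169.5 = -76.9
Secondary income: 80.0 + 175.6 - 371.3 = -115.7
Current account = (-2862.0) + (-839.6) + (-76.9) + (-115.7) = -3894.2
(Excluded from the current account — financial account: purchases of foreign government bonds by domestic residents 1152.6, borrowing by resident firms from foreign banks 408.8, sale of domestic government bonds to non-residents 1294.7; capital account: acquisition of foreign patents and trademarks (non-produced assets) 102.6.)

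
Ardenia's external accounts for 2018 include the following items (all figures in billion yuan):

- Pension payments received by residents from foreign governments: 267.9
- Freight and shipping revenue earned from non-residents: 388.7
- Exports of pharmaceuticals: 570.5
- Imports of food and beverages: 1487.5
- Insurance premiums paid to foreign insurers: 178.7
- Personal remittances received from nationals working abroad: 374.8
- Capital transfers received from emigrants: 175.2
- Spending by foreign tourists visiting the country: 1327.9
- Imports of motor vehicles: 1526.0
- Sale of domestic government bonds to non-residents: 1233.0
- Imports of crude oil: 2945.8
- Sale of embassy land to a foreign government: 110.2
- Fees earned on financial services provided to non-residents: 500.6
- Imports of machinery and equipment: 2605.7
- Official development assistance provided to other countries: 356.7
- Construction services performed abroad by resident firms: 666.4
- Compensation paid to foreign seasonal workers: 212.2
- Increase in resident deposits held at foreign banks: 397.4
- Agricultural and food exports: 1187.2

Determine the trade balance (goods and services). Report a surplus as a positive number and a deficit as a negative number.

Goods: -1526.0 - 1487.5 + 1187.2 - 2945.8 - 2605.7 + 570.5 = -6807.3
Services: 666.4 - 178.7 + 388.7 + 1327.9 + 500.6 = 2704.9
Trade balance = -6807.3 + 2704.9 = -4102.4
(Excluded from the trade balance — secondary income: pension payments received by residents from foreign governments 267.9, personal remittances received from nationals working abroad 374.8, official development assistance provided to other countries 356.7; capital account: capital transfers received from emigrants 175.2, sale of embassy land to a foreign government 110.2; financial account: sale of domestic government bonds to non-residents 1233.0, increase in resident deposits held at foreign banks 397.4; primary income: compensation paid to foreign seasonal workers 212.2.)

-4102.4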